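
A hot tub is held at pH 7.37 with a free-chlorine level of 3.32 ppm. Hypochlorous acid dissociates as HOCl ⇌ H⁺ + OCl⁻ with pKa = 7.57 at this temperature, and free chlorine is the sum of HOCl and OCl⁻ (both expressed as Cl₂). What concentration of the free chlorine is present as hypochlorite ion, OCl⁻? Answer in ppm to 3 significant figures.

1.28 ppm

[OCl⁻]/[HOCl] = 10^(pH − pKa) = 10^(7.37 − 7.57) = 10^-0.20 = 0.631.
Fraction as HOCl = 1 / (1 + 0.631) = 0.6131.
OCl⁻ = (1 − 0.6131) × 3.32 ppm = 1.284 ppm.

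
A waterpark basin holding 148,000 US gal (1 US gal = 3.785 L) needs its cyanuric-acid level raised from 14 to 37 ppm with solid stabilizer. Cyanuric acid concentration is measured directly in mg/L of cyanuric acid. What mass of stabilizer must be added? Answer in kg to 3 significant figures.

12.9 kg

Volume: 148,000 US gal × 3.785 L/gal = 560,180 L.
CYA to add: (37 − 14) = 23 mg/L × 560,180 L = 12,880 g cyanuric acid.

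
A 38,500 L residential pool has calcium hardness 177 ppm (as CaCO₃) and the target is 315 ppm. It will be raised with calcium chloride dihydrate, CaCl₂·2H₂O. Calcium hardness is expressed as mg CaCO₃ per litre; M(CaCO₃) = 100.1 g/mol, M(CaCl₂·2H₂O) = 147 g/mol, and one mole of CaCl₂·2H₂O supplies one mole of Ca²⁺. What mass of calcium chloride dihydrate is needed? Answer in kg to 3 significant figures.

7.80 kg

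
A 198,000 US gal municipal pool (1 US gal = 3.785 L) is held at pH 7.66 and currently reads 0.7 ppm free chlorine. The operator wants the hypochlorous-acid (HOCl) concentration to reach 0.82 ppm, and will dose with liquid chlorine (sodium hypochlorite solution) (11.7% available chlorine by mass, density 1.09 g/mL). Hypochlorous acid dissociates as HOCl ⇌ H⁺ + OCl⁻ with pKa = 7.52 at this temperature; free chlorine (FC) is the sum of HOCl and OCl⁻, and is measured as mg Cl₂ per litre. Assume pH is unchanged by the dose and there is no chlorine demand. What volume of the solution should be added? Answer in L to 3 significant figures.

7.36 L

Volume: 198,000 US gal × 3.785 L/gal = 749,430 L.
[OCl⁻]/[HOCl] = 10^(pH − pKa) = 10^(7.66 − 7.52) = 1.38; fraction as HOCl = 1/(1 + 1.38) = 0.4201.
Free chlorine required for 0.82 ppm HOCl: 0.82 / 0.4201 = 1.952 ppm.
FC to add: 1.952 − 0.7 = 1.252 mg/L as Cl₂.
Cl₂ equivalent: 1.252 mg/L × 749,430 L = 938.2 g.
Product at 11.7% available Cl: 938.2 / 0.117 = 8019 g.
Volume: 8019 g ÷ 1.09 g/mL = 7357 mL.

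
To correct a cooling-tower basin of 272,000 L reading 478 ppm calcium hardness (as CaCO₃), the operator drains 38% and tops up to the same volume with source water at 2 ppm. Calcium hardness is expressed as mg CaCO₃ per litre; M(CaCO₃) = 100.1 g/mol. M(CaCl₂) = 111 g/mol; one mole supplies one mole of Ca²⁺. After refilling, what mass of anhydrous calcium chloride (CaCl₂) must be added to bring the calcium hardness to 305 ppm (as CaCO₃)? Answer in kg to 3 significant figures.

2.38 kg

After draining 38% and refilling: 478 × 0.62 + 2 × 0.38 = 297.12 ppm.
Deficit to target: 305 − 297.12 = 7.88 mg/L.
As CaCO₃: 7.88 mg/L × 272,000 L = 2143 g; ÷ 100.1 = 21.41 mol Ca²⁺.
Mass: 21.41 × 111 = 2377 g.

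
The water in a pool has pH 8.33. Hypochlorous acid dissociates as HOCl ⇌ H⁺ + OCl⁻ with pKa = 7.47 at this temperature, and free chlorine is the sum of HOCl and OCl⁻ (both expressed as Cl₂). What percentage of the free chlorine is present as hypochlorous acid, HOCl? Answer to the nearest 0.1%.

[OCl⁻]/[HOCl] = 10^(pH − pKa) = 10^(8.33 − 7.47) = 10^0.86 = 7.244.
Fraction as HOCl = 1 / (1 + 7.244) = 0.1213.

12.1%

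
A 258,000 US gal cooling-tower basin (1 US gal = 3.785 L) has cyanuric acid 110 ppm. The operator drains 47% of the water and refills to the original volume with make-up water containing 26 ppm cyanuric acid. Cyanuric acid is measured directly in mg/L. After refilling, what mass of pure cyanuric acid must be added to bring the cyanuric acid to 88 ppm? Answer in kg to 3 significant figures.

17.1 kg

Volume: 258,000 US gal × 3.785 L/gal = 976,530 L.
After draining 47% and refilling: 110 × 0.53 + 26 × 0.47 = 70.52 ppm.
Deficit to target: 88 − 70.52 = 17.48 mg/L.
Mass: 17.48 mg/L × 976,530 L = 17,070 g cyanuric acid.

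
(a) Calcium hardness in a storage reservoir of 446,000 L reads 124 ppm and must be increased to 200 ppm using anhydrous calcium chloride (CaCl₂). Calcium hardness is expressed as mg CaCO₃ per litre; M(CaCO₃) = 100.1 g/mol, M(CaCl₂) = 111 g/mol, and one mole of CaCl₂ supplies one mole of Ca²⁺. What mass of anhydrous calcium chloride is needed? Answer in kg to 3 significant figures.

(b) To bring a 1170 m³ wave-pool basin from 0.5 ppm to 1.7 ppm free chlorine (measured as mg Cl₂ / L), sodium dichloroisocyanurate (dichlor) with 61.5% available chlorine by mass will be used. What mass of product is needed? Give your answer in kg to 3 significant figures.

(a) Hardness to add: (200 − 124) = 76 mg/L as CaCO₃ × 446,000 L = 33,900 g as CaCO₃.
(a) Moles of Ca²⁺ (1 mol Ca²⁺ ≡ 1 mol CaCO₃): 33,900 / 100.1 g/mol = 338.6 mol.
(a) Mass of CaCl₂: 338.6 × 111 = 37,590 g.

(b) Volume: 1170 m³ = 1,170,000 L.
(b) Chlorine deficit: 1.7 − 0.5 = 1.2 ppm = 1.2 mg/L as Cl₂.
(b) Cl₂ equivalent needed: 1.2 mg/L × 1,170,000 L = 1,404,000 mg = 1404 g.
(b) Product at 61.5% available chlorine: 1404 / 0.615 = 2283 g.

(a) 37.6 kg; (b) 2.28 kg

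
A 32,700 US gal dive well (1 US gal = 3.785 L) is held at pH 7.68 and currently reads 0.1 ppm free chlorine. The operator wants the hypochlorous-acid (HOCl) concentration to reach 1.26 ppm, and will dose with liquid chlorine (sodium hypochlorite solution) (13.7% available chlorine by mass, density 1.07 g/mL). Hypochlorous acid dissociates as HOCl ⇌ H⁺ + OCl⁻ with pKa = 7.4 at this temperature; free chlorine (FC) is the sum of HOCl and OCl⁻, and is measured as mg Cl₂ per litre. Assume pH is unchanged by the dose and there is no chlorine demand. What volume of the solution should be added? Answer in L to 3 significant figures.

Volume: 32,700 US gal × 3.785 L/gal = 123,770 L.
[OCl⁻]/[HOCl] = 10^(pH − pKa) = 10^(7.68 − 7.4) = 1.905; fraction as HOCl = 1/(1 + 1.905) = 0.3442.
Free chlorine required for 1.26 ppm HOCl: 1.26 / 0.3442 = 3.661 ppm.
FC to add: 3.661 − 0.1 = 3.561 mg/L as Cl₂.
Cl₂ equivalent: 3.561 mg/L × 123,770 L = 440.7 g.
Product at 13.7% available Cl: 440.7 / 0.137 = 3217 g.
Volume: 3217 g ÷ 1.07 g/mL = 3007 mL.

3.01 L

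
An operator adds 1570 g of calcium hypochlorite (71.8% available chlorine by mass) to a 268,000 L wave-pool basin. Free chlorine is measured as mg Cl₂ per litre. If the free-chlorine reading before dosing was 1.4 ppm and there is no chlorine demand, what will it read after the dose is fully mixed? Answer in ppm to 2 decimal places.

5.61 ppm

Available chlorine delivered: 1570 g × 0.718 = 1127 g as Cl₂.
Concentration rise: 1127 g / 268,000 L = 4.206 mg/L = 4.21 ppm.
Final FC: 1.4 + 4.21 = 5.61 ppm.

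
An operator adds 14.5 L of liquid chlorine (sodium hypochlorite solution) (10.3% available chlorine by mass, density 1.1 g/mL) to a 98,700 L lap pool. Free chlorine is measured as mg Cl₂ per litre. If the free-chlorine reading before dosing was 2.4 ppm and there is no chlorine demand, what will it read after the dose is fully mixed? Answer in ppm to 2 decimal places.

19.04 ppm

Mass of solution: 14.5 L × 1000 mL/L × 1.1 g/mL = 15,950 g.
Available chlorine delivered: 15,950 g × 0.103 = 1643 g as Cl₂.
Concentration rise: 1643 g / 98,700 L = 16.64 mg/L = 16.64 ppm.
Final FC: 2.4 + 16.64 = 19.04 ppm.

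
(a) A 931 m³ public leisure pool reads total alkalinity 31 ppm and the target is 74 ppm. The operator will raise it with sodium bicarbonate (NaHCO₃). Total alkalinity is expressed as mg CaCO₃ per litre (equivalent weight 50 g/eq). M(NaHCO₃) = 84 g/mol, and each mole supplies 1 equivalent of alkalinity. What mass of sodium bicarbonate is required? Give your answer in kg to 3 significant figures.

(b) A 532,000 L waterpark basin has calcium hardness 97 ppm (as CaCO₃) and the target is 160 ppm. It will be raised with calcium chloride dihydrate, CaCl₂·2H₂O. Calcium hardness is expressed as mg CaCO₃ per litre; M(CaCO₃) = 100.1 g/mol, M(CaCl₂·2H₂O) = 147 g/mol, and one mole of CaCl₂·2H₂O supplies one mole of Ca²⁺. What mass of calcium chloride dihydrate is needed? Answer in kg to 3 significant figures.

(a) Volume: 931 m³ = 931,000 L.
(a) Alkalinity to add: (74 − 31) = 43 mg/L as CaCO₃ × 931,000 L = 40,030 g as CaCO₃.
(a) Equivalents: 40,030 g ÷ 50 g/eq = 800.7 eq.
(a) NaHCO₃ supplies 1 eq per mole → 800.7 mol.
(a) Mass: 800.7 mol × 84 g/mol = 67,260 g.

(b) Hardness to add: (160 − 97) = 63 mg/L as CaCO₃ × 532,000 L = 33,520 g as CaCO₃.
(b) Moles of Ca²⁺ (1 mol Ca²⁺ ≡ 1 mol CaCO₃): 33,520 / 100.1 g/mol = 334.8 mol.
(b) Mass of CaCl₂·2H₂O: 334.8 × 147 = 49,220 g.

(a) 67.3 kg; (b) 49.2 kg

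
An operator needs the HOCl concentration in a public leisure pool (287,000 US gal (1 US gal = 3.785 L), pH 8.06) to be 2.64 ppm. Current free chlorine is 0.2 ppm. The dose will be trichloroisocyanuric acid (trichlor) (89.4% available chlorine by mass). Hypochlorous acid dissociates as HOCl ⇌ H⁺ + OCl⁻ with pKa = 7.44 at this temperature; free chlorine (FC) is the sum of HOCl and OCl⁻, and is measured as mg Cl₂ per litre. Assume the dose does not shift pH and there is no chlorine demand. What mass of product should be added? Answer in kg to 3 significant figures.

Volume: 287,000 US gal × 3.785 L/gal = 1,086,295 L.
[OCl⁻]/[HOCl] = 10^(pH − pKa) = 10^(8.06 − 7.44) = 4.169; fraction as HOCl = 1/(1 + 4.169) = 0.1935.
Free chlorine required for 2.64 ppm HOCl: 2.64 / 0.1935 = 13.65 ppm.
FC to add: 13.65 − 0.2 = 13.45 mg/L as Cl₂.
Cl₂ equivalent: 13.45 mg/L × 1,086,295 L = 14,610 g.
Product at 89.4% available Cl: 14,610 / 0.894 = 16,340 g.

16.3 kg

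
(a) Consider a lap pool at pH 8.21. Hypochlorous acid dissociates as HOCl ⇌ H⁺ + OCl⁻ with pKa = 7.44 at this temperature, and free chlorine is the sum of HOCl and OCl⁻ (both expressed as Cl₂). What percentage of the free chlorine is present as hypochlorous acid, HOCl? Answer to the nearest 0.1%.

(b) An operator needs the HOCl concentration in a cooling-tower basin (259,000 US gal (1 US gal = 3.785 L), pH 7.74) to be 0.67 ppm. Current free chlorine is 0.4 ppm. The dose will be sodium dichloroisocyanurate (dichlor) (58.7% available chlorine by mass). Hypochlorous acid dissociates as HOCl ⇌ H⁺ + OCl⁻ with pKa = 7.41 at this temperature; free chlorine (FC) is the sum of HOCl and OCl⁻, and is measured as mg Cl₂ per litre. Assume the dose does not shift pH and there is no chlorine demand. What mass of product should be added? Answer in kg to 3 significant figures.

(a) 14.5%; (b) 2.84 kg

(a) [OCl⁻]/[HOCl] = 10^(pH − pKa) = 10^(8.21 − 7.44) = 10^0.77 = 5.888.
(a) Fraction as HOCl = 1 / (1 + 5.888) = 0.1452.

(b) Volume: 259,000 US gal × 3.785 L/gal = 980,315 L.
(b) [OCl⁻]/[HOCl] = 10^(pH − pKa) = 10^(7.74 − 7.41) = 2.138; fraction as HOCl = 1/(1 + 2.138) = 0.3187.
(b) Free chlorine required for 0.67 ppm HOCl: 0.67 / 0.3187 = 2.102 ppm.
(b) FC to add: 2.102 − 0.4 = 1.702 mg/L as Cl₂.
(b) Cl₂ equivalent: 1.702 mg/L × 980,315 L = 1669 g.
(b) Product at 58.7% available Cl: 1669 / 0.587 = 2843 g.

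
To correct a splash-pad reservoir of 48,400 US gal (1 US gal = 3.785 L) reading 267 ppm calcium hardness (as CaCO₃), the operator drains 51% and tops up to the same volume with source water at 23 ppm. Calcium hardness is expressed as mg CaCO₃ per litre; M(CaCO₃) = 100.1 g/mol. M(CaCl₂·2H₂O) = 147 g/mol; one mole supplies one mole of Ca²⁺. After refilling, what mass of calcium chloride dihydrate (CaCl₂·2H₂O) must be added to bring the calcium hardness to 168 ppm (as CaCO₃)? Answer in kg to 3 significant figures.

Volume: 48,400 US gal × 3.785 L/gal = 183,194 L.
After draining 51% and refilling: 267 × 0.49 + 23 × 0.51 = 142.56 ppm.
Deficit to target: 168 − 142.56 = 25.44 mg/L.
As CaCO₃: 25.44 mg/L × 183,194 L = 4660 g; ÷ 100.1 = 46.56 mol Ca²⁺.
Mass: 46.56 × 147 = 6844 g.

6.84 kg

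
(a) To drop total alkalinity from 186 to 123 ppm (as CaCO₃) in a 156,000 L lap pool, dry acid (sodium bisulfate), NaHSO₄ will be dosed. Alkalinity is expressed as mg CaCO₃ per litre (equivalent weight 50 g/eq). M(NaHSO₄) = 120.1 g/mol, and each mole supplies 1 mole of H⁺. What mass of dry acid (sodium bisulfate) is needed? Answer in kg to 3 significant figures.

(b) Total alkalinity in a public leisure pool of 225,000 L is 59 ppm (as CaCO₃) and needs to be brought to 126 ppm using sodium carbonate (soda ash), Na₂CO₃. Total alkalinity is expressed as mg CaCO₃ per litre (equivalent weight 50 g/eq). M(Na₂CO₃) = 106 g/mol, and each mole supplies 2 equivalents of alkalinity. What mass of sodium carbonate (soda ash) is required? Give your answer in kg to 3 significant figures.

(a) 23.6 kg; (b) 16.0 kg

(a) Alkalinity to neutralize: (186 − 123) = 63 mg/L as CaCO₃ × 156,000 L = 9828 g as CaCO₃.
(a) Equivalents of H⁺ required: 9828 ÷ 50 g/eq = 196.6 eq = 196.6 mol NaHSO₄.
(a) Mass of NaHSO₄: 196.6 × 120.1 = 23,610 g.

(b) Alkalinity to add: (126 − 59) = 67 mg/L as CaCO₃ × 225,000 L = 15,080 g as CaCO₃.
(b) Equivalents: 15,080 g ÷ 50 g/eq = 301.5 eq.
(b) Each mole of Na₂CO₃ supplies 2 eq, so 301.5 / 2 = 150.8 mol.
(b) Mass: 150.8 mol × 106 g/mol = 15,980 g.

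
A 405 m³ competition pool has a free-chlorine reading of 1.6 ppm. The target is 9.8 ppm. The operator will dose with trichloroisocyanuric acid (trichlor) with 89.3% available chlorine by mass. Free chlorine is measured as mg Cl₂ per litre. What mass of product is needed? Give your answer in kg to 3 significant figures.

Volume: 405 m³ = 405,000 L.
Chlorine deficit: 9.8 − 1.6 = 8.2 ppm = 8.2 mg/L as Cl₂.
Cl₂ equivalent needed: 8.2 mg/L × 405,000 L = 3,321,000 mg = 3321 g.
Product at 89.3% available chlorine: 3321 / 0.893 = 3719 g.

3.72 kg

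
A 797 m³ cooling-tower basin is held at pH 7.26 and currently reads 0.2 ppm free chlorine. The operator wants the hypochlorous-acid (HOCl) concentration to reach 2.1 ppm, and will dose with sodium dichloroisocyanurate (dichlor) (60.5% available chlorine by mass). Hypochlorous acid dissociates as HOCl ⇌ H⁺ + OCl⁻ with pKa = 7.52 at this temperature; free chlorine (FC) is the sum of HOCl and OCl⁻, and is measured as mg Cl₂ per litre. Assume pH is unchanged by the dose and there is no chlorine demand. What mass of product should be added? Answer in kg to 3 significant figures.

Volume: 797 m³ = 797,000 L.
[OCl⁻]/[HOCl] = 10^(pH − pKa) = 10^(7.26 − 7.52) = 0.5495; fraction as HOCl = 1/(1 + 0.5495) = 0.6454.
Free chlorine required for 2.1 ppm HOCl: 2.1 / 0.6454 = 3.254 ppm.
FC to add: 3.254 − 0.2 = 3.054 mg/L as Cl₂.
Cl₂ equivalent: 3.054 mg/L × 797,000 L = 2434 g.
Product at 60.5% available Cl: 2434 / 0.605 = 4023 g.

4.02 kg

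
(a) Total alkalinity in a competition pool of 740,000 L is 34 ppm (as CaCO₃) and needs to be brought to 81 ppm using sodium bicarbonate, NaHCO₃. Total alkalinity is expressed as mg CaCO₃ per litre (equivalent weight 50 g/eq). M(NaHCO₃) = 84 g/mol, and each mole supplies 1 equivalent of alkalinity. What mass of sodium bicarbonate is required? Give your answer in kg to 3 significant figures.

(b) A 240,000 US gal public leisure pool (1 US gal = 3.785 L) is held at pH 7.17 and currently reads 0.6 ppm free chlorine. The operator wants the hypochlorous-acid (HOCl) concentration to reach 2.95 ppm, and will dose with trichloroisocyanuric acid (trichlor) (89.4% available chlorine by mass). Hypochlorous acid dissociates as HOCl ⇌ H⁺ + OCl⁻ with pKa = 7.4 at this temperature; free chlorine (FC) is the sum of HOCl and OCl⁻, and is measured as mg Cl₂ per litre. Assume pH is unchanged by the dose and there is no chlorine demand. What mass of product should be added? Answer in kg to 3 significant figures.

(a) 58.4 kg; (b) 4.15 kg

(a) Alkalinity to add: (81 − 34) = 47 mg/L as CaCO₃ × 740,000 L = 34,780 g as CaCO₃.
(a) Equivalents: 34,780 g ÷ 50 g/eq = 695.6 eq.
(a) NaHCO₃ supplies 1 eq per mole → 695.6 mol.
(a) Mass: 695.6 mol × 84 g/mol = 58,430 g.

(b) Volume: 240,000 US gal × 3.785 L/gal = 908,400 L.
(b) [OCl⁻]/[HOCl] = 10^(pH − pKa) = 10^(7.17 − 7.4) = 0.5888; fraction as HOCl = 1/(1 + 0.5888) = 0.6294.
(b) Free chlorine required for 2.95 ppm HOCl: 2.95 / 0.6294 = 4.687 ppm.
(b) FC to add: 4.687 − 0.6 = 4.087 mg/L as Cl₂.
(b) Cl₂ equivalent: 4.087 mg/L × 908,400 L = 3713 g.
(b) Product at 89.4% available Cl: 3713 / 0.894 = 4153 g.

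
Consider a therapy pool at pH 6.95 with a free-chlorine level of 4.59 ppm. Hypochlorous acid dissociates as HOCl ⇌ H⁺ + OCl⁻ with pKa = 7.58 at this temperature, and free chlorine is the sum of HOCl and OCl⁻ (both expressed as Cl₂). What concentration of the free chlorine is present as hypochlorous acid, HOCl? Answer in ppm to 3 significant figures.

3.72 ppm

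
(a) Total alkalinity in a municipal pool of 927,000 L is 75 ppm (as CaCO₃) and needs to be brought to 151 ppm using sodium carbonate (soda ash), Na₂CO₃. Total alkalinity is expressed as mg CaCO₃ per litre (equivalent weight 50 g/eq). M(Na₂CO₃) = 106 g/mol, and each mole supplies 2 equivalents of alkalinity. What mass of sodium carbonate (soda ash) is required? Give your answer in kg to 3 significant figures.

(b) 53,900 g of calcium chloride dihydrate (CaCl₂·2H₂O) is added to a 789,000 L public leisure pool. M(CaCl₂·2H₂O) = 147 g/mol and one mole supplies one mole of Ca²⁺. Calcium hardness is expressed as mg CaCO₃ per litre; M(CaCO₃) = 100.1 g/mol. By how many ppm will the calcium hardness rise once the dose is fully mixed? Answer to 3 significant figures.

(a) Alkalinity to add: (151 − 75) = 76 mg/L as CaCO₃ × 927,000 L = 70,450 g as CaCO₃.
(a) Equivalents: 70,450 g ÷ 50 g/eq = 1409 eq.
(a) Each mole of Na₂CO₃ supplies 2 eq, so 1409 / 2 = 704.5 mol.
(a) Mass: 704.5 mol × 106 g/mol = 74,680 g.

(b) Moles of Ca²⁺: 53,900 g ÷ 147 g/mol = 366.7 mol.
(b) As CaCO₃: 366.7 mol × 100.1 g/mol = 36,700 g.
(b) Rise: 36,700 g / 789,000 L × 1000 = 46.52 mg/L.

(a) 74.7 kg; (b) 46.5 ppm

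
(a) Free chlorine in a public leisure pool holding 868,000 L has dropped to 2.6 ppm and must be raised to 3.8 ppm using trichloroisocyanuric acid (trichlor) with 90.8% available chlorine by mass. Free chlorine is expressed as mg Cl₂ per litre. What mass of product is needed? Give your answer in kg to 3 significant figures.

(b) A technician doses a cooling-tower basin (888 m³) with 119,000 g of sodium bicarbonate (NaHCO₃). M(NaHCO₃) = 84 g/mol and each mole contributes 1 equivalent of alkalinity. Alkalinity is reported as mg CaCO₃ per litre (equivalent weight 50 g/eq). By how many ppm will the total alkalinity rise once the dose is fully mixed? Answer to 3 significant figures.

(a) 1.15 kg; (b) 79.8 ppm

(a) Chlorine deficit: 3.8 − 2.6 = 1.2 ppm = 1.2 mg/L as Cl₂.
(a) Cl₂ equivalent needed: 1.2 mg/L × 868,000 L = 1,042,000 mg = 1042 g.
(a) Product at 90.8% available chlorine: 1042 / 0.908 = 1147 g.

(b) Volume: 888 m³ = 888,000 L.
(b) Moles of NaHCO₃: 119,000 g ÷ 84 g/mol = 1417 mol → 1417 eq of alkalinity.
(b) As CaCO₃: 1417 eq × 50 g/eq = 70,830 g.
(b) Rise: 70,830 g / 888,000 L × 1000 = 79.77 mg/L.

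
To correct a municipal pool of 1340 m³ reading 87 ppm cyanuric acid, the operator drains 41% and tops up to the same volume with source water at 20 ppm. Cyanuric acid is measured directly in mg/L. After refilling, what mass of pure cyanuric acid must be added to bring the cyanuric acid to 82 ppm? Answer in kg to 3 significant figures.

30.1 kg

Volume: 1340 m³ = 1,340,000 L.
After draining 41% and refilling: 87 × 0.59 + 20 × 0.41 = 59.53 ppm.
Deficit to target: 82 − 59.53 = 22.47 mg/L.
Mass: 22.47 mg/L × 1,340,000 L = 30,110 g cyanuric acid.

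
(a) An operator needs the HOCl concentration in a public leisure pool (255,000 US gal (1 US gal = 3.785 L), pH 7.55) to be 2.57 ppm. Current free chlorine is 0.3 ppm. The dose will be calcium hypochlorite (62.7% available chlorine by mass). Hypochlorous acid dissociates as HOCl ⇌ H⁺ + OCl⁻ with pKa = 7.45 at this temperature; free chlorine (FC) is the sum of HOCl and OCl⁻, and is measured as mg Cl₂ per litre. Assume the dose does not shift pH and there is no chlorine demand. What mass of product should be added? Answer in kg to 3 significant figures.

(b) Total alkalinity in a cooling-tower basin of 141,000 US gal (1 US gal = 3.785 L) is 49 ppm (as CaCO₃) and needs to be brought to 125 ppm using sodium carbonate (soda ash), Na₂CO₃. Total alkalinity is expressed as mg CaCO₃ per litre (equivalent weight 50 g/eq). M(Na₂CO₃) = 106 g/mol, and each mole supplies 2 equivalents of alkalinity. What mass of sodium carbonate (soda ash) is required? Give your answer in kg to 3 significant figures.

(a) 8.47 kg; (b) 43.0 kg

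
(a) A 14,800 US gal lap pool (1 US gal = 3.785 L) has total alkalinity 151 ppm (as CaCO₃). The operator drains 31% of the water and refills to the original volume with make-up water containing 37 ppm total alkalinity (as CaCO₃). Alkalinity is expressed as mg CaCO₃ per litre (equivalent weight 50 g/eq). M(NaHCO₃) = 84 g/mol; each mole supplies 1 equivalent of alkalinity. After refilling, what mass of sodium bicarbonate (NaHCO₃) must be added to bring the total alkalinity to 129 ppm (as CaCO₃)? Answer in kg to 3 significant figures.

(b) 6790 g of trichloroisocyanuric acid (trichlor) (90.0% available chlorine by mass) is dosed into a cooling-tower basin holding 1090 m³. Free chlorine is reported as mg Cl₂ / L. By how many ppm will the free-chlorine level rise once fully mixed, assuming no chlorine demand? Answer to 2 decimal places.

(a) 1.26 kg; (b) 5.61 ppm

(a) Volume: 14,800 US gal × 3.785 L/gal = 56,018 L.
(a) After draining 31% and refilling: 151 × 0.69 + 37 × 0.31 = 115.66 ppm.
(a) Deficit to target: 129 − 115.66 = 13.34 mg/L.
(a) As CaCO₃: 13.34 mg/L × 56,018 L = 747.3 g; ÷ 50 g/eq ÷ 1 = 14.95 mol NaHCO₃.
(a) Mass: 14.95 × 84 = 1255 g.

(b) Volume: 1090 m³ = 1,090,000 L.
(b) Available chlorine delivered: 6790 g × 0.9 = 6111 g as Cl₂.
(b) Concentration rise: 6111 g / 1,090,000 L = 5.606 mg/L = 5.61 ppm.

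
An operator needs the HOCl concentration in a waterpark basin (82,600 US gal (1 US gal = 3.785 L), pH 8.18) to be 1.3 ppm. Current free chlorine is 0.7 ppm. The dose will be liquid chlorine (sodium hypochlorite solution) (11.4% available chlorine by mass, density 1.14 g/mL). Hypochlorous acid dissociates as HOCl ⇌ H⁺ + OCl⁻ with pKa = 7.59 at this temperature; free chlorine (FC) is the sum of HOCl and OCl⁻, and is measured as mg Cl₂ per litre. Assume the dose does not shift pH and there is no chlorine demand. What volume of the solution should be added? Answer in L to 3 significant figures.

Volume: 82,600 US gal × 3.785 L/gal = 312,641 L.
[OCl⁻]/[HOCl] = 10^(pH − pKa) = 10^(8.18 − 7.59) = 3.89; fraction as HOCl = 1/(1 + 3.89) = 0.2045.
Free chlorine required for 1.3 ppm HOCl: 1.3 / 0.2045 = 6.358 ppm.
FC to add: 6.358 − 0.7 = 5.658 mg/L as Cl₂.
Cl₂ equivalent: 5.658 mg/L × 312,641 L = 1769 g.
Product at 11.4% available Cl: 1769 / 0.114 = 15,520 g.
Volume: 15,520 g ÷ 1.14 g/mL = 13,610 mL.

13.6 L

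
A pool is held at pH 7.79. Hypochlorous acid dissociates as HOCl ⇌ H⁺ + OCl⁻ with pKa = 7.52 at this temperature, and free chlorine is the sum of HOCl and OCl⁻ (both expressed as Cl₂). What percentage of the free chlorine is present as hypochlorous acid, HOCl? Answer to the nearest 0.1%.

[OCl⁻]/[HOCl] = 10^(pH − pKa) = 10^(7.79 − 7.52) = 10^0.27 = 1.862.
Fraction as HOCl = 1 / (1 + 1.862) = 0.3494.

34.9%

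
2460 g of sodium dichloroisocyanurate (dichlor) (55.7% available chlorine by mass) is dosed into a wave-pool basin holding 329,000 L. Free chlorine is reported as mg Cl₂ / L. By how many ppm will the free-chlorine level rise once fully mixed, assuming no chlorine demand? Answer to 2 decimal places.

Available chlorine delivered: 2460 g × 0.557 = 1370 g as Cl₂.
Concentration rise: 1370 g / 329,000 L = 4.165 mg/L = 4.16 ppm.

4.16 ppm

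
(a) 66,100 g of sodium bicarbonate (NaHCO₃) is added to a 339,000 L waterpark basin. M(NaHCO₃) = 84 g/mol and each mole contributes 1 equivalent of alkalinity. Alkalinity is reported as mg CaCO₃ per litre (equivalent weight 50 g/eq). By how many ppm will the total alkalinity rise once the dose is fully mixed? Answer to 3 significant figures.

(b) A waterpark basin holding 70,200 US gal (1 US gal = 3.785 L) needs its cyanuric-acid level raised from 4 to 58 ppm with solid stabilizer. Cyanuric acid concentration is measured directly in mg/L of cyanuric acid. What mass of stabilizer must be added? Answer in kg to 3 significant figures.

(a) 116 ppm; (b) 14.3 kg

(a) Moles of NaHCO₃: 66,100 g ÷ 84 g/mol = 786.9 mol → 786.9 eq of alkalinity.
(a) As CaCO₃: 786.9 eq × 50 g/eq = 39,350 g.
(a) Rise: 39,350 g / 339,000 L × 1000 = 116.1 mg/L.

(b) Volume: 70,200 US gal × 3.785 L/gal = 265,707 L.
(b) CYA to add: (58 − 4) = 54 mg/L × 265,707 L = 14,350 g cyanuric acid.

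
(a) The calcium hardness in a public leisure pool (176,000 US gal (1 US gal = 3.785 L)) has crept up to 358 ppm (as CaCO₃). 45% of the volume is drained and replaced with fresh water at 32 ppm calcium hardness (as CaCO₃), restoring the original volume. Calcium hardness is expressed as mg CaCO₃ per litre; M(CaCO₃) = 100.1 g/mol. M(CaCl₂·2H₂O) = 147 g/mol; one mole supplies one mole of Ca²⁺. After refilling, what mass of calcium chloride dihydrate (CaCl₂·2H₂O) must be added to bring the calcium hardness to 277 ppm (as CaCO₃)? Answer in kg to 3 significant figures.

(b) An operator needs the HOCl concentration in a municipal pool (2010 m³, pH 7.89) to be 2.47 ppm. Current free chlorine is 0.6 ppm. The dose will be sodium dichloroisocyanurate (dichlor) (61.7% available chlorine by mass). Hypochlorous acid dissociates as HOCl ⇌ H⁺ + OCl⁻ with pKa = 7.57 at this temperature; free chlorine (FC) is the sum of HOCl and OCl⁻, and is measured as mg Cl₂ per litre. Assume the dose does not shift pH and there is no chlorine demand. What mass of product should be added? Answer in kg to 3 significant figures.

(a) 64.3 kg; (b) 22.9 kg

(a) Volume: 176,000 US gal × 3.785 L/gal = 666,160 L.
(a) After draining 45% and refilling: 358 × 0.55 + 32 × 0.45 = 211.3 ppm.
(a) Deficit to target: 277 − 211.3 = 65.7 mg/L.
(a) As CaCO₃: 65.7 mg/L × 666,160 L = 43,770 g; ÷ 100.1 = 437.2 mol Ca²⁺.
(a) Mass: 437.2 × 147 = 64,270 g.

(b) Volume: 2010 m³ = 2,010,000 L.
(b) [OCl⁻]/[HOCl] = 10^(pH − pKa) = 10^(7.89 − 7.57) = 2.089; fraction as HOCl = 1/(1 + 2.089) = 0.3237.
(b) Free chlorine required for 2.47 ppm HOCl: 2.47 / 0.3237 = 7.631 ppm.
(b) FC to add: 7.631 − 0.6 = 7.031 mg/L as Cl₂.
(b) Cl₂ equivalent: 7.031 mg/L × 2,010,000 L = 14,130 g.
(b) Product at 61.7% available Cl: 14,130 / 0.617 = 22,900 g.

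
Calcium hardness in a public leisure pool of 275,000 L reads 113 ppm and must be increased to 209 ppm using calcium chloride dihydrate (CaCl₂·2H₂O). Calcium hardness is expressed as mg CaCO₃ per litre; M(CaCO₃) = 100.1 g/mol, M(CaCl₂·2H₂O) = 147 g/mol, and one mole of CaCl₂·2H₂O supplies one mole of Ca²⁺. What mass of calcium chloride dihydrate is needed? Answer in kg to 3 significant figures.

38.8 kg

Hardness to add: (209 − 113) = 96 mg/L as CaCO₃ × 275,000 L = 26,400 g as CaCO₃.
Moles of Ca²⁺ (1 mol Ca²⁺ ≡ 1 mol CaCO₃): 26,400 / 100.1 g/mol = 263.7 mol.
Mass of CaCl₂·2H₂O: 263.7 × 147 = 38,770 g.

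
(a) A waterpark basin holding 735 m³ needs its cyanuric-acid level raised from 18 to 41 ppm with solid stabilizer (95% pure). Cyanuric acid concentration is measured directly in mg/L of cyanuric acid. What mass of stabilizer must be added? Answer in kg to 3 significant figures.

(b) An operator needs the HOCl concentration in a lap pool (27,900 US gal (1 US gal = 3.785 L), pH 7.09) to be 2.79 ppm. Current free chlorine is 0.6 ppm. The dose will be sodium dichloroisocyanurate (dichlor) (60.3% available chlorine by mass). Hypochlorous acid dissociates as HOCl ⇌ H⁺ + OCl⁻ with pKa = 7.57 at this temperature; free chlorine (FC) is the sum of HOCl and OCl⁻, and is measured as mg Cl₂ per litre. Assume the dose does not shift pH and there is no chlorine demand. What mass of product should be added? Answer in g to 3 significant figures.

(a) 17.8 kg; (b) 545 g

(a) Volume: 735 m³ = 735,000 L.
(a) CYA to add: (41 − 18) = 23 mg/L × 735,000 L = 16,900 g cyanuric acid.
(a) At 95% purity: 16,900 / 0.95 = 17,790 g product.

(b) Volume: 27,900 US gal × 3.785 L/gal = 105,602 L.
(b) [OCl⁻]/[HOCl] = 10^(pH − pKa) = 10^(7.09 − 7.57) = 0.3311; fraction as HOCl = 1/(1 + 0.3311) = 0.7512.
(b) Free chlorine required for 2.79 ppm HOCl: 2.79 / 0.7512 = 3.714 ppm.
(b) FC to add: 3.714 − 0.6 = 3.114 mg/L as Cl₂.
(b) Cl₂ equivalent: 3.114 mg/L × 105,602 L = 328.8 g.
(b) Product at 60.3% available Cl: 328.8 / 0.603 = 545.3 g.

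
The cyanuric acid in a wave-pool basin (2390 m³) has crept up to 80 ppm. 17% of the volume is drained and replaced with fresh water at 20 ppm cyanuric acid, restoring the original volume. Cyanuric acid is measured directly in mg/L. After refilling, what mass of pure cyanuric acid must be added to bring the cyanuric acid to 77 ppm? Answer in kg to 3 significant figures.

17.2 kg

Volume: 2390 m³ = 2,390,000 L.
After draining 17% and refilling: 80 × 0.83 + 20 × 0.17 = 69.8 ppm.
Deficit to target: 77 − 69.8 = 7.2 mg/L.
Mass: 7.2 mg/L × 2,390,000 L = 17,210 g cyanuric acid.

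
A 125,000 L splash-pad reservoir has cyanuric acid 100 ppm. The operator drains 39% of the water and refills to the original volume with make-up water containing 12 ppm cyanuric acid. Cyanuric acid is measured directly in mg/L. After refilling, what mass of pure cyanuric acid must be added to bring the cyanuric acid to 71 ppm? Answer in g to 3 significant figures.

After draining 39% and refilling: 100 × 0.61 + 12 × 0.39 = 65.68 ppm.
Deficit to target: 71 − 65.68 = 5.32 mg/L.
Mass: 5.32 mg/L × 125,000 L = 665 g cyanuric acid.

665 g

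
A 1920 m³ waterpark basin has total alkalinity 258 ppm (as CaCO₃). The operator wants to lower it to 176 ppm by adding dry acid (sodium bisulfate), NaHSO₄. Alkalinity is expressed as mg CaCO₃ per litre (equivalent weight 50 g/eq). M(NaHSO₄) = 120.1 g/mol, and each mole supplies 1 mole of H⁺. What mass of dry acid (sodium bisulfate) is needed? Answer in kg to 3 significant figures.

378 kg

Volume: 1920 m³ = 1,920,000 L.
Alkalinity to neutralize: (258 − 176) = 82 mg/L as CaCO₃ × 1,920,000 L = 157,400 g as CaCO₃.
Equivalents of H⁺ required: 157,400 ÷ 50 g/eq = 3149 eq = 3149 mol NaHSO₄.
Mass of NaHSO₄: 3149 × 120.1 = 378,200 g.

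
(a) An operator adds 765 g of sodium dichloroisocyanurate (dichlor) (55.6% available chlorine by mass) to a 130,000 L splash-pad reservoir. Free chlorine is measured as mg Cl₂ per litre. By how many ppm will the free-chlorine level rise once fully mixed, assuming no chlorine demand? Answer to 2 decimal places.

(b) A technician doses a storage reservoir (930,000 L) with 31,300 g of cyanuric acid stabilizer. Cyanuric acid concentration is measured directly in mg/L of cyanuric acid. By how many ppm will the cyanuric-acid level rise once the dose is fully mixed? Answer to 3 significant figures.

(a) Available chlorine delivered: 765 g × 0.556 = 425.3 g as Cl₂.
(a) Concentration rise: 425.3 g / 130,000 L = 3.272 mg/L = 3.27 ppm.

(b) Rise: 31,300 g / 930,000 L × 1000 = 33.66 mg/L.

(a) 3.27 ppm; (b) 33.7 ppm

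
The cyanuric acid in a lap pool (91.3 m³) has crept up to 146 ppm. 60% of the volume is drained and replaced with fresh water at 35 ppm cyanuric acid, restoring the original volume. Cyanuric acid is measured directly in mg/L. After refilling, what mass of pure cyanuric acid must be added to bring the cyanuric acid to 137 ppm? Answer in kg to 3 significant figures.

Volume: 91.3 m³ = 91,300 L.
After draining 60% and refilling: 146 × 0.40 + 35 × 0.60 = 79.4 ppm.
Deficit to target: 137 − 79.4 = 57.6 mg/L.
Mass: 57.6 mg/L × 91,300 L = 5259 g cyanuric acid.

5.26 kg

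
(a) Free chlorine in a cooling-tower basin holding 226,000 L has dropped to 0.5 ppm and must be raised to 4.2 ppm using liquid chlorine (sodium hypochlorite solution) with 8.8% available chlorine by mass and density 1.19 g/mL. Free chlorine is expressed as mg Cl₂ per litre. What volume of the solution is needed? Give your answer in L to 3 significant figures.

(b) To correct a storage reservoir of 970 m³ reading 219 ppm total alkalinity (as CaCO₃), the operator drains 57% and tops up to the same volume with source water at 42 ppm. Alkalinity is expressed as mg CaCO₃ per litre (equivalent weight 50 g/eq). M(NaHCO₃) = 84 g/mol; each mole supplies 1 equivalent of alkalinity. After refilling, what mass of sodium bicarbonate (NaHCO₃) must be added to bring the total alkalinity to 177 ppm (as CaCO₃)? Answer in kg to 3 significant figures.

(a) 7.99 L; (b) 96.0 kg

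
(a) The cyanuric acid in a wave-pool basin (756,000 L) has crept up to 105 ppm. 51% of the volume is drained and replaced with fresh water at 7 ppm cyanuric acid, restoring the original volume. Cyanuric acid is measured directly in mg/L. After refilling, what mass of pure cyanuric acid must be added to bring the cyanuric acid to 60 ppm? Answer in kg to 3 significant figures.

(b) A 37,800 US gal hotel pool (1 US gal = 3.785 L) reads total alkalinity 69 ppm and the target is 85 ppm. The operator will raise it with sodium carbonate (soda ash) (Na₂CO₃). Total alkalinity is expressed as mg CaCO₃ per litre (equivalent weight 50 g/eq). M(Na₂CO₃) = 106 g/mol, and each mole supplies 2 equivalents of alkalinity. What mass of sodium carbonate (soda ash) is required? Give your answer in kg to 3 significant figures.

(a) After draining 51% and refilling: 105 × 0.49 + 7 × 0.51 = 55.02 ppm.
(a) Deficit to target: 60 − 55.02 = 4.98 mg/L.
(a) Mass: 4.98 mg/L × 756,000 L = 3765 g cyanuric acid.

(b) Volume: 37,800 US gal × 3.785 L/gal = 143,073 L.
(b) Alkalinity to add: (85 − 69) = 16 mg/L as CaCO₃ × 143,073 L = 2289 g as CaCO₃.
(b) Equivalents: 2289 g ÷ 50 g/eq = 45.78 eq.
(b) Each mole of Na₂CO₃ supplies 2 eq, so 45.78 / 2 = 22.89 mol.
(b) Mass: 22.89 mol × 106 g/mol = 2427 g.

(a) 3.76 kg; (b) 2.43 kg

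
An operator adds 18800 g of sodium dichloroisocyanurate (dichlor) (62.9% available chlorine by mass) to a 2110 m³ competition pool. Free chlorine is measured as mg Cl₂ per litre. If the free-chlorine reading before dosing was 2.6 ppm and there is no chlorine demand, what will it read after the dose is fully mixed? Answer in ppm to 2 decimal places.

8.20 ppm

Volume: 2110 m³ = 2,110,000 L.
Available chlorine delivered: 18,800 g × 0.629 = 11,830 g as Cl₂.
Concentration rise: 11,830 g / 2,110,000 L = 5.604 mg/L = 5.60 ppm.
Final FC: 2.6 + 5.60 = 8.20 ppm.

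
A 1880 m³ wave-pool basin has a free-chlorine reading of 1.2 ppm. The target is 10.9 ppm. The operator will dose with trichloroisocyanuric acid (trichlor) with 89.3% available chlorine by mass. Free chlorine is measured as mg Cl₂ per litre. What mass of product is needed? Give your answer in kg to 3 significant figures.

20.4 kg

Volume: 1880 m³ = 1,880,000 L.
Chlorine deficit: 10.9 − 1.2 = 9.7 ppm = 9.7 mg/L as Cl₂.
Cl₂ equivalent needed: 9.7 mg/L × 1,880,000 L = 18,240,000 mg = 18,240 g.
Product at 89.3% available chlorine: 18,240 / 0.893 = 20,420 g.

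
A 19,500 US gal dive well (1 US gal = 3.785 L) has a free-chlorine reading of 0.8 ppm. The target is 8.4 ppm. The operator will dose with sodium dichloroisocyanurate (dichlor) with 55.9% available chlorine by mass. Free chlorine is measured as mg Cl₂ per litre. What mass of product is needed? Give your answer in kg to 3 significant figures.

1.00 kg

Volume: 19,500 US gal × 3.785 L/gal = 73,808 L.
Chlorine deficit: 8.4 − 0.8 = 7.6 ppm = 7.6 mg/L as Cl₂.
Cl₂ equivalent needed: 7.6 mg/L × 73,808 L = 560,900 mg = 560.9 g.
Product at 55.9% available chlorine: 560.9 / 0.559 = 1003 g.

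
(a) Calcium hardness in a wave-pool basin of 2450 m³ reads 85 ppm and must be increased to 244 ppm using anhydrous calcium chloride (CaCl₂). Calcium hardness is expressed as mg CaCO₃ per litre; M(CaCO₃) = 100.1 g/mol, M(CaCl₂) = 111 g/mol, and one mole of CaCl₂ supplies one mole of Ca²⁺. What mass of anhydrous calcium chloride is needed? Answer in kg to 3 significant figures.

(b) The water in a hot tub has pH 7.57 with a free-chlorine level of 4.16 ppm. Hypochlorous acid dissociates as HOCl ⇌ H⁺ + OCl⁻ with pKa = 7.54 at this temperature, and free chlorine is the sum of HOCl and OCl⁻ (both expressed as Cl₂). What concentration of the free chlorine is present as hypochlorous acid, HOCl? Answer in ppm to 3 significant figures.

(a) Volume: 2450 m³ = 2,450,000 L.
(a) Hardness to add: (244 − 85) = 159 mg/L as CaCO₃ × 2,450,000 L = 389,600 g as CaCO₃.
(a) Moles of Ca²⁺ (1 mol Ca²⁺ ≡ 1 mol CaCO₃): 389,600 / 100.1 g/mol = 3892 mol.
(a) Mass of CaCl₂: 3892 × 111 = 432,000 g.

(b) [OCl⁻]/[HOCl] = 10^(pH − pKa) = 10^(7.57 − 7.54) = 10^0.03 = 1.072.
(b) Fraction as HOCl = 1 / (1 + 1.072) = 0.4827.
(b) HOCl = 0.4827 × 4.16 ppm = 2.008 ppm.

(a) 432 kg; (b) 2.01 ppm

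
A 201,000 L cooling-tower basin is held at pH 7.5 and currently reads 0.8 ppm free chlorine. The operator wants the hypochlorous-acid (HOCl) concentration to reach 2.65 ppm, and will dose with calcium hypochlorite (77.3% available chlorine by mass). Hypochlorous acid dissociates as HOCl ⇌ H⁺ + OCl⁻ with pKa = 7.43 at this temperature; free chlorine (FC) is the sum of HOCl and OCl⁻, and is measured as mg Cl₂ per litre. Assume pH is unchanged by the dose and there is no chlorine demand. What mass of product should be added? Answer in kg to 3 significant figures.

[OCl⁻]/[HOCl] = 10^(pH − pKa) = 10^(7.5 − 7.43) = 1.175; fraction as HOCl = 1/(1 + 1.175) = 0.4598.
Free chlorine required for 2.65 ppm HOCl: 2.65 / 0.4598 = 5.763 ppm.
FC to add: 5.763 − 0.8 = 4.963 mg/L as Cl₂.
Cl₂ equivalent: 4.963 mg/L × 201,000 L = 997.7 g.
Product at 77.3% available Cl: 997.7 / 0.773 = 1291 g.

1.29 kg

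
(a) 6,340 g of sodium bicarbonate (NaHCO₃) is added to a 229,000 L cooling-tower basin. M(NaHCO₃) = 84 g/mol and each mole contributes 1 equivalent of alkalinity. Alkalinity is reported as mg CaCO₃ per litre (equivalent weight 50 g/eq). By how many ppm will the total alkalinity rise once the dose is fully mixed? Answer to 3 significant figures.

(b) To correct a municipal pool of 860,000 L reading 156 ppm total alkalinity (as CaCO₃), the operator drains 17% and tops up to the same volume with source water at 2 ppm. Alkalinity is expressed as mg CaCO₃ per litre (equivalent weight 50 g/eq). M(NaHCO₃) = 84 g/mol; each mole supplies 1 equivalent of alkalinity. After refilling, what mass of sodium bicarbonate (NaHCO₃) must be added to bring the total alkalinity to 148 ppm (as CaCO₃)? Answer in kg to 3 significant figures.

(a) 16.5 ppm; (b) 26.3 kg

(a) Moles of NaHCO₃: 6,340 g ÷ 84 g/mol = 75.48 mol → 75.48 eq of alkalinity.
(a) As CaCO₃: 75.48 eq × 50 g/eq = 3774 g.
(a) Rise: 3774 g / 229,000 L × 1000 = 16.48 mg/L.

(b) After draining 17% and refilling: 156 × 0.83 + 2 × 0.17 = 129.82 ppm.
(b) Deficit to target: 148 − 129.82 = 18.18 mg/L.
(b) As CaCO₃: 18.18 mg/L × 860,000 L = 15,630 g; ÷ 50 g/eq ÷ 1 = 312.7 mol NaHCO₃.
(b) Mass: 312.7 × 84 = 26,270 g.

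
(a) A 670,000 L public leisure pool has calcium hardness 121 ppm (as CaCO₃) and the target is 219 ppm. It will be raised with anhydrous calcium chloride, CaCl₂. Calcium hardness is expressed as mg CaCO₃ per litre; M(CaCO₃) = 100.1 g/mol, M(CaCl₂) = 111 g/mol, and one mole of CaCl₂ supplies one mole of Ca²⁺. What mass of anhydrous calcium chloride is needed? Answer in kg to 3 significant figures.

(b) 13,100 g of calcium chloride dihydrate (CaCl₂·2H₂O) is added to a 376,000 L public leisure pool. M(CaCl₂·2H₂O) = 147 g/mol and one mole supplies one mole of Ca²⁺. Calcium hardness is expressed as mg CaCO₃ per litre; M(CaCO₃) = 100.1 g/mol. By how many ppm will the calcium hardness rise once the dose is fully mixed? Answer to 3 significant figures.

(a) 72.8 kg; (b) 23.7 ppm

(a) Hardness to add: (219 − 121) = 98 mg/L as CaCO₃ × 670,000 L = 65,660 g as CaCO₃.
(a) Moles of Ca²⁺ (1 mol Ca²⁺ ≡ 1 mol CaCO₃): 65,660 / 100.1 g/mol = 655.9 mol.
(a) Mass of CaCl₂: 655.9 × 111 = 72,810 g.

(b) Moles of Ca²⁺: 13,100 g ÷ 147 g/mol = 89.12 mol.
(b) As CaCO₃: 89.12 mol × 100.1 g/mol = 8920 g.
(b) Rise: 8920 g / 376,000 L × 1000 = 23.72 mg/L.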